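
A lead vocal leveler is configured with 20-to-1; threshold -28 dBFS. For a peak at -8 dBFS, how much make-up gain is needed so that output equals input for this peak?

The peak compresses to -28 + 20/20 = -27 dBFS.
To reach -8 dBFS requires -8 − (-27) = 19 dB of make-up.

19 dB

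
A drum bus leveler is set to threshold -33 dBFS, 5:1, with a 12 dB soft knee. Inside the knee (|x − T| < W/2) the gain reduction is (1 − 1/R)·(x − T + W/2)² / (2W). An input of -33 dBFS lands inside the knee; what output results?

-34.2 dBFS

x − T + W/2 = -33 − (-33) + 6 = 6.
GR = (1 − 1/5) × 6² / 24 = 0.8 × 36 / 24 = 1.2 dB.
Output = -33 − 1.2 = -34.2 dBFS.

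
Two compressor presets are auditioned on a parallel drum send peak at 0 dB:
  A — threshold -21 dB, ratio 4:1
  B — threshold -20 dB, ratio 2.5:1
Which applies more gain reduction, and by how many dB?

A, by 3.75 dB

A: GR = 21 − 21/4 = 15.75 dB.
B: GR = 20 − 20/2.5 = 12 dB.
Difference: 3.75 dB in favour of A.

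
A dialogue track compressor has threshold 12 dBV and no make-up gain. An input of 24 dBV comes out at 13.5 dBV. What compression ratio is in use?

Input overshoot = 24 − 12 = 12 dB; output overshoot = 13.5 − 12 = 1.5 dB.
Ratio = 12 / 1.5 = 8.

8:1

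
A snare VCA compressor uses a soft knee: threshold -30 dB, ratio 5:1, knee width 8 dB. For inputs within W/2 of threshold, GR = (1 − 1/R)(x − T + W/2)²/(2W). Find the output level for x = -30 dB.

x − T + W/2 = -30 − (-30) + 4 = 4.
GR = (1 − 1/5) × 4² / 16 = 0.8 × 16 / 16 = 0.8 dB.
Output = -30 − 0.8 = -30.8 dB.

-30.8 dB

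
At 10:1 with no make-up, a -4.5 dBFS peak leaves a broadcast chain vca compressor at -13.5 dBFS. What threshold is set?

-14.5 dBFS

Gain reduction = -4.5 − (-13.5) = 9 dB; output overshoot = GR / (R − 1) = 9 / 9 = 1 dB.
Threshold = output − output overshoot = -13.5 − 1 = -14.5 dBFS.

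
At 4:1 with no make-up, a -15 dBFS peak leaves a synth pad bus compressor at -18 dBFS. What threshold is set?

Gain reduction = -15 − (-18) = 3 dB; output overshoot = GR / (R − 1) = 3 / 3 = 1 dB.
Threshold = output − output overshoot = -18 − 1 = -19 dBFS.

-19 dBFS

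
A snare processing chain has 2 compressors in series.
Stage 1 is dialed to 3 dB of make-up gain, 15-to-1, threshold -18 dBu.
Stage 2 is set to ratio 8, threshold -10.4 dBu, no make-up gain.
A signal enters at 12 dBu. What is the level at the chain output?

Stage 1: overshoot 30 dB → 30/15 = 2 dB → -16 dBu; +3 dB make-up → -13 dBu.
Stage 2: -13 dBu ≤ -10.4 dBu, so stage 2 doesn't engage; output -13 dBu.

-13 dBu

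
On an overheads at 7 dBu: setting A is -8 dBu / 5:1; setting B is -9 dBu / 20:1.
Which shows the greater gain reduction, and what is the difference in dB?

B, by 3.2 dB

A: overshoot 15 dB → output overshoot 3 dB → GR 12 dB.
B: overshoot 16 dB → output overshoot 0.8 dB → GR 15.2 dB.
B reduces 3.2 dB more.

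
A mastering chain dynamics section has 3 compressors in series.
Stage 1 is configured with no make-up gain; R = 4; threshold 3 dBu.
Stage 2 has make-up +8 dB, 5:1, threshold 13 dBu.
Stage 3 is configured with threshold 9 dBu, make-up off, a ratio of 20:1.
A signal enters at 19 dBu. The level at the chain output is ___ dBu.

9.3 dBu

Stage 1: 19 dBu is 16 dB over 3 dBu; at 4:1 that becomes 4 dB over, giving 7 dBu.
Stage 2: 7 dBu ≤ 13 dBu, so stage 2 doesn't engage; make-up brings it to 15 dBu.
Stage 3: overshoot 6 dB → 6/20 = 0.3 dB → 9.3 dBu.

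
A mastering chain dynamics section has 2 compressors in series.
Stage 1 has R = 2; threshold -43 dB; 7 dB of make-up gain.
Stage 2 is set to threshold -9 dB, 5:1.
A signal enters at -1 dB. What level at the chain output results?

Stage 1: -1 dB is 42 dB over -43 dB; at 2:1 that becomes 21 dB over, giving -22 dB; +7 dB make-up → -15 dB.
Stage 2: below threshold (-15 ≤ -9); passes unchanged; output -15 dB.

-15 dB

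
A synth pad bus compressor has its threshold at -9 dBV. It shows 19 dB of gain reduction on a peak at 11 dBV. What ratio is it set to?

Input overshoot = 11 − (-9) = 20 dB.
Output overshoot = 20 − 19 = 1 dB.
Ratio = input overshoot / output overshoot = 20 / 1 = 20.

20:1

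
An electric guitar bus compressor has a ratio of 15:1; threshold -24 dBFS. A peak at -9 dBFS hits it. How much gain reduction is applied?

Overshoot = -9 − (-24) = 15 dB.
At 15:1, output sits 15/15 = 1 dB above threshold.
Gain reduction = 15 − 1 = 14 dB.

14 dB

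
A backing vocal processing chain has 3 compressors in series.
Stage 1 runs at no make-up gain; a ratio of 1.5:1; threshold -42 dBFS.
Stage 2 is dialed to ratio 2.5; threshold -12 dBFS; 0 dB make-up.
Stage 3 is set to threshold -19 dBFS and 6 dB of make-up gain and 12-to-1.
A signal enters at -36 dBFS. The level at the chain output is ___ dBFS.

-32 dBFS

Stage 1: -36 dBFS is 6 dB over -42 dBFS; at 1.5:1 that becomes 4 dB over, giving -38 dBFS.
Stage 2: -38 dBFS ≤ -12 dBFS, so stage 2 doesn't engage; output -38 dBFS.
Stage 3: -38 dBFS ≤ -19 dBFS, so stage 3 doesn't engage; make-up brings it to -32 dBFS.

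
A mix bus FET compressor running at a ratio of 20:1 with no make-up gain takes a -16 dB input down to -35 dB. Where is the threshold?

Input is 20 dB above T (since output overshoot × R = input overshoot: (-35 − T)·20 = -16 − T gives T = -36 dB).
Check: -36 + (-16 − (-36))/20 = -36 + 1 = -35 dB. ✓

-36 dB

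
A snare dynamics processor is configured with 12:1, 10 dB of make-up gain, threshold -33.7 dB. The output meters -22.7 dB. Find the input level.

-21.7 dB

Before make-up, the level was -22.7 − 10 = -32.7 dB.
Post-compression overshoot = -32.7 − (-33.7) = 1 dB.
Before 12:1 compression the overshoot was 1 × 12 = 12 dB, so input = -33.7 + 12 = -21.7 dB.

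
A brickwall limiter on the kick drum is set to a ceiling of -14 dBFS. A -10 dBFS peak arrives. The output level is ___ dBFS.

-14 dBFS

At ∞:1, everything above -14 dBFS is held at the ceiling.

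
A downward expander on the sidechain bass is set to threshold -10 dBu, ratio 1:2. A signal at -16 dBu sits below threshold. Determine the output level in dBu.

-22 dBu

Below threshold, a 1:2 expander applies gain = (2−1)×(T − x) of attenuation.
(2−1) × 6 = 6 dB, so output = -16 − 6 = -22 dBu.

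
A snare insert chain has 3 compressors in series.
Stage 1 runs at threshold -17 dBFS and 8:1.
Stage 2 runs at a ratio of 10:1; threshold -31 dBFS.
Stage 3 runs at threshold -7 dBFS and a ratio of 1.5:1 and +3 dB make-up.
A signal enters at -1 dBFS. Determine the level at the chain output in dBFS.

-26.4 dBFS

Stage 1: overshoot 16 dB → 16/8 = 2 dB → -15 dBFS.
Stage 2: 16 dB above -31 dBFS, reduced 10:1 to 1.6 dB above → -29.4 dBFS.
Stage 3: -29.4 dBFS ≤ -7 dBFS, so stage 3 doesn't engage; make-up brings it to -26.4 dBFS.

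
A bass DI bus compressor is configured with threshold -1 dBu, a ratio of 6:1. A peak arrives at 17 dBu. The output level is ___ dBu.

2 dBu

The input is 18 dB above the -1 dBu threshold.
The 18 dB excess becomes 3 dB after 6:1 reduction.
So the level is -1 + 3 = 2 dBu.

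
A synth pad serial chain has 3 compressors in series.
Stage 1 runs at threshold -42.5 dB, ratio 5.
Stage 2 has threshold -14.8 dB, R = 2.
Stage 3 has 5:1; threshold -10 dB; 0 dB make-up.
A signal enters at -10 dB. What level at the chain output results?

-36 dB

Stage 1: 32.5 dB above -42.5 dB, reduced 5:1 to 6.5 dB above → -36 dB.
Stage 2: -36 dB is at or below the -14.8 dB threshold — no compression; output -36 dB.
Stage 3: -36 dB is at or below the -10 dB threshold — no compression; output -36 dB.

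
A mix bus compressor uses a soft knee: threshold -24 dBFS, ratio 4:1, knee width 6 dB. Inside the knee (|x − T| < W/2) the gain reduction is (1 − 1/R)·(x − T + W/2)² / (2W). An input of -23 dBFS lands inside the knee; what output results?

x − T + W/2 = -23 − (-24) + 3 = 4.
GR = (1 − 1/4) × 4² / 12 = 0.75 × 16 / 12 = 1 dB.
Output = -23 − 1 = -24 dBFS.

-24 dBFS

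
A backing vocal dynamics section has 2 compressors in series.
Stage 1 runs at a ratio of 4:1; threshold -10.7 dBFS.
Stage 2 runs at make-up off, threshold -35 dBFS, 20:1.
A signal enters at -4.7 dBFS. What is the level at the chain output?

Stage 1: overshoot 6 dB → 6/4 = 1.5 dB → -9.2 dBFS.
Stage 2: -9.2 dBFS is 25.8 dB over -35 dBFS; at 20:1 that becomes 1.29 dB over, giving -33.71 dBFS.

-33.71 dBFS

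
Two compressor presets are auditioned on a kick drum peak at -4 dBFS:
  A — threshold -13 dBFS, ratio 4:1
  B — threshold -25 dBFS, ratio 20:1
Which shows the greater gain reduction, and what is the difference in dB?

B, by 13.2 dB

A: GR = 9 − 9/4 = 6.75 dB.
B: GR = 21 − 21/20 = 19.95 dB.
B applies 13.2 dB more gain reduction.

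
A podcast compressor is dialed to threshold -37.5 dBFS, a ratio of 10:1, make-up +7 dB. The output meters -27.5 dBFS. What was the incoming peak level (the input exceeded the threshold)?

-7.5 dBFS

Stripping the +7 dB make-up gives -34.5 dBFS at the gain stage.
Post-compression overshoot = -34.5 − (-37.5) = 3 dB.
Before 10:1 compression the overshoot was 3 × 10 = 30 dB, so input = -37.5 + 30 = -7.5 dBFS.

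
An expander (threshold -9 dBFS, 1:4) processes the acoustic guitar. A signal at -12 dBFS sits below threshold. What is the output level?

Undershoot = (-9) − (-12) = 3 dB.
At 1:4, that expands to 12 dB under threshold.
Output = -9 − 12 = -21 dBFS.

-21 dBFS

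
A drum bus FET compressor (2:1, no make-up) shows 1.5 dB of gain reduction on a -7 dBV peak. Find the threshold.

Gain reduction = -7 − (-8.5) = 1.5 dB; output overshoot = GR / (R − 1) = 1.5 / 1 = 1.5 dB.
Threshold = output − output overshoot = -8.5 − 1.5 = -10 dBV.

-10 dBV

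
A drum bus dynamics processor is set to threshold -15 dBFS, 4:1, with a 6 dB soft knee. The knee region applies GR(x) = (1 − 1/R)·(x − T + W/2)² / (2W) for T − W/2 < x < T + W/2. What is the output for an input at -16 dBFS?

x − T + W/2 = -16 − (-15) + 3 = 2.
GR = (1 − 1/4) × 2² / 12 = 0.75 × 4 / 12 = 0.25 dB.
Output = -16 − 0.25 = -16.25 dBFS.

-16.25 dBFS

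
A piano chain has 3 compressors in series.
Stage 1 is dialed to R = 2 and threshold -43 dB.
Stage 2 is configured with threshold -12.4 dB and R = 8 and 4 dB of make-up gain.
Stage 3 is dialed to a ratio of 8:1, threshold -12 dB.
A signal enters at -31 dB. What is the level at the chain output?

-33 dB

Stage 1: overshoot 12 dB → 12/2 = 6 dB → -37 dB.
Stage 2: -37 dB ≤ -12.4 dB, so stage 2 doesn't engage; make-up brings it to -33 dB.
Stage 3: below threshold (-33 ≤ -12); passes unchanged; output -33 dB.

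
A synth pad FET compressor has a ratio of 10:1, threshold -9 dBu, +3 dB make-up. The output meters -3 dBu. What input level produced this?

Before make-up, the level was -3 − 3 = -6 dBu.
That's 3 dB above the -9 dBu threshold.
Before 10:1 compression the overshoot was 3 × 10 = 30 dB, so input = -9 + 30 = 21 dBu.

21 dBu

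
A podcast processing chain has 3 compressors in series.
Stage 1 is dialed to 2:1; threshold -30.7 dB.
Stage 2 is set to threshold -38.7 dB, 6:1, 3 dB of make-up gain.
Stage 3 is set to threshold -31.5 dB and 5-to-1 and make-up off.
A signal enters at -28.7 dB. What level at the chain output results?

-34.2 dB

Stage 1: overshoot 2 dB → 2/2 = 1 dB → -29.7 dB.
Stage 2: -29.7 dB is 9 dB over -38.7 dB; at 6:1 that becomes 1.5 dB over, giving -37.2 dB; +3 dB make-up → -34.2 dB.
Stage 3: below threshold (-34.2 ≤ -31.5); passes unchanged; output -34.2 dB.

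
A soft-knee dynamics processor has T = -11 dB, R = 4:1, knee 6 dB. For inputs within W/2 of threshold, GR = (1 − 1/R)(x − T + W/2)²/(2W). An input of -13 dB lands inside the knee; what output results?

-13.0625 dB

x − T + W/2 = -13 − (-11) + 3 = 1.
GR = (1 − 1/4) × 1² / 12 = 0.75 × 1 / 12 = 0.0625 dB.
Output = -13 − 0.0625 = -13.0625 dB.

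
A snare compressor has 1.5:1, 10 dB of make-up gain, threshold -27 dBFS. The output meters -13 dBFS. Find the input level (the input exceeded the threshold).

Stripping the +10 dB make-up gives -23 dBFS at the gain stage.
The compressed level sits -23 − (-27) = 4 dB over threshold.
Undo the ratio: input overshoot = 4 × 1.5 = 6 dB, giving input = -21 dBFS.

-21 dBFS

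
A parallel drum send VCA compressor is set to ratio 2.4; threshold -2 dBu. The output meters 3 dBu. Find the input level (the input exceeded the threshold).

10 dBu

The compressed level sits 3 − (-2) = 5 dB over threshold.
Before 2.4:1 compression the overshoot was 5 × 2.4 = 12 dB, so input = -2 + 12 = 10 dBu.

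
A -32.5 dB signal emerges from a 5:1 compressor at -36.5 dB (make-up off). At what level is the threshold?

Gain reduction = -32.5 − (-36.5) = 4 dB; output overshoot = GR / (R − 1) = 4 / 4 = 1 dB.
Threshold = output − output overshoot = -36.5 − 1 = -37.5 dB.

-37.5 dB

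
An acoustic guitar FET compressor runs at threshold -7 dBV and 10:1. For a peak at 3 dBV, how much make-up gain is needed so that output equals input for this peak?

9 dB

The peak compresses to -7 + 10/10 = -6 dBV.
To reach 3 dBV requires 3 − (-6) = 9 dB of make-up.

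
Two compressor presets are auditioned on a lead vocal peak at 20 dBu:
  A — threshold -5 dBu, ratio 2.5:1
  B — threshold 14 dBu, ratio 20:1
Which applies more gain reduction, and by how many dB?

A, by 9.3 dB

A: 25 dB over, compressed to 10 dB over, so 15 dB of GR.
B: 6 dB over, compressed to 0.3 dB over, so 5.7 dB of GR.
Difference: 9.3 dB in favour of A.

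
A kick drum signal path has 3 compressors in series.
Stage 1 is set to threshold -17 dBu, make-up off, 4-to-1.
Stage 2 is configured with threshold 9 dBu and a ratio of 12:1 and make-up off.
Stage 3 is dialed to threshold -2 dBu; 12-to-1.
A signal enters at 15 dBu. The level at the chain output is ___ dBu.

-9 dBu

Stage 1: 15 dBu is 32 dB over -17 dBu; at 4:1 that becomes 8 dB over, giving -9 dBu.
Stage 2: -9 dBu is at or below the 9 dBu threshold — no compression; output -9 dBu.
Stage 3: -9 dBu ≤ -2 dBu, so stage 3 doesn't engage; output -9 dBu.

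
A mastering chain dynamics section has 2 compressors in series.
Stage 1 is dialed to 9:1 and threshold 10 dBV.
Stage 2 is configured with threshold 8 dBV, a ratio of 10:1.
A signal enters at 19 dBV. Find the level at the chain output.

8.3 dBV

Stage 1: 9 dB above 10 dBV, reduced 9:1 to 1 dB above → 11 dBV.
Stage 2: 3 dB above 8 dBV, reduced 10:1 to 0.3 dB above → 8.3 dBV.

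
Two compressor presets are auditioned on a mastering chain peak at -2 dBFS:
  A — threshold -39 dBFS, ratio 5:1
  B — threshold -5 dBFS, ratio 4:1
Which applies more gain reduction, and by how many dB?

A, by 27.35 dB

A: overshoot 37 dB → output overshoot 7.4 dB → GR 29.6 dB.
B: overshoot 3 dB → output overshoot 0.75 dB → GR 2.25 dB.
A applies 27.35 dB more gain reduction.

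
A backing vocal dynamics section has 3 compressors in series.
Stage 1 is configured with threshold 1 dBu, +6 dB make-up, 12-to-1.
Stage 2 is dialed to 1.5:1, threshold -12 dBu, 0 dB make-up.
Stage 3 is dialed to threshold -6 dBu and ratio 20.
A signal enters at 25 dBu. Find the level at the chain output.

Stage 1: overshoot 24 dB → 24/12 = 2 dB → 3 dBu; +6 dB make-up → 9 dBu.
Stage 2: 21 dB above -12 dBu, reduced 1.5:1 to 14 dB above → 2 dBu.
Stage 3: 8 dB above -6 dBu, reduced 20:1 to 0.4 dB above → -5.6 dBu.

-5.6 dBu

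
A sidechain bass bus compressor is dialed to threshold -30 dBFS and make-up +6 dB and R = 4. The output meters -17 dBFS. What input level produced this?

-2 dBFS

Stripping the +6 dB make-up gives -23 dBFS at the gain stage.
Post-compression overshoot = -23 − (-30) = 7 dB.
Input overshoot = R × output overshoot = 28 dB → input = -30 + 28 = -2 dBFS.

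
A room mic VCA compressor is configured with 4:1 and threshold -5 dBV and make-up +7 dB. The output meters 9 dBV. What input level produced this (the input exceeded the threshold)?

Remove make-up: 9 − 7 = 2 dBV.
Post-compression overshoot = 2 − (-5) = 7 dB.
Undo the ratio: input overshoot = 7 × 4 = 28 dB, giving input = 23 dBV.

23 dBV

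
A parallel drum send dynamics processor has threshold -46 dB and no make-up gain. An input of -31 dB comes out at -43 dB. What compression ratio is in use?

Input overshoot = -31 − (-46) = 15 dB; output overshoot = -43 − (-46) = 3 dB.
Ratio = 15 / 3 = 5.

5:1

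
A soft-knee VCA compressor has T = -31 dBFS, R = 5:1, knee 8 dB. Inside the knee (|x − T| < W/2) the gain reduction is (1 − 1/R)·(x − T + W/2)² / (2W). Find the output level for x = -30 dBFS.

x − T + W/2 = -30 − (-31) + 4 = 5.
GR = (1 − 1/5) × 5² / 16 = 0.8 × 25 / 16 = 1.25 dB.
Output = -30 − 1.25 = -31.25 dBFS.

-31.25 dBFS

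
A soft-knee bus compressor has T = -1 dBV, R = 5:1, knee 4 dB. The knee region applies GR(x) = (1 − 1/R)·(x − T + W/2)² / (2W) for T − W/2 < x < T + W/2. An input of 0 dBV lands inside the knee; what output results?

-0.9 dBV

x − T + W/2 = 0 − (-1) + 2 = 3.
GR = (1 − 1/5) × 3² / 8 = 0.8 × 9 / 8 = 0.9 dB.
Output = 0 − 0.9 = -0.9 dBV.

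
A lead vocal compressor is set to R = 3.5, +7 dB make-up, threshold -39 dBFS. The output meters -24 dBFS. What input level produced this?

Before make-up, the level was -24 − 7 = -31 dBFS.
That's 8 dB above the -39 dBFS threshold.
Input overshoot = R × output overshoot = 28 dB → input = -39 + 28 = -11 dBFS.

-11 dBFS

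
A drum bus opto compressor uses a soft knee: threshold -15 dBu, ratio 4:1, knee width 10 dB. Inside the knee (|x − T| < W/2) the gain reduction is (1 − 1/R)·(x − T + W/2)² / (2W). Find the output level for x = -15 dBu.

x − T + W/2 = -15 − (-15) + 5 = 5.
GR = (1 − 1/4) × 5² / 20 = 0.75 × 25 / 20 = 0.9375 dB.
Output = -15 − 0.9375 = -15.9375 dBu.

-15.9375 dBu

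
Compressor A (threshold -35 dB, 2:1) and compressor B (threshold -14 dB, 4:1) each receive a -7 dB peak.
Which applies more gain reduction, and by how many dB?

A, by 8.75 dB

A: 28 dB over, compressed to 14 dB over, so 14 dB of GR.
B: 7 dB over, compressed to 1.75 dB over, so 5.25 dB of GR.
Difference: 8.75 dB in favour of A.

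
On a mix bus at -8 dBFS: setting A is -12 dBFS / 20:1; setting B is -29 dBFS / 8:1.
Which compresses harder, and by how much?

A: GR = 4 − 4/20 = 3.8 dB.
B: GR = 21 − 21/8 = 18.375 dB.
Difference: 14.575 dB in favour of B.

B, by 14.575 dB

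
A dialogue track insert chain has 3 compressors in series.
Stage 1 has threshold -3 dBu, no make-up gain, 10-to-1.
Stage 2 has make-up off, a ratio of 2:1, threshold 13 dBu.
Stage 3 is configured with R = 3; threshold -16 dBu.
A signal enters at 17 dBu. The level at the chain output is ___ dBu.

Stage 1: 20 dB above -3 dBu, reduced 10:1 to 2 dB above → -1 dBu.
Stage 2: below threshold (-1 ≤ 13); passes unchanged; output -1 dBu.
Stage 3: -1 dBu is 15 dB over -16 dBu; at 3:1 that becomes 5 dB over, giving -11 dBu.

-11 dBu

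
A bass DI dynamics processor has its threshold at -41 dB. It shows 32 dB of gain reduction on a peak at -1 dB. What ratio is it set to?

5:1

Input overshoot = -1 − (-41) = 40 dB.
Output overshoot = 40 − 32 = 8 dB.
Ratio = input overshoot / output overshoot = 40 / 8 = 5.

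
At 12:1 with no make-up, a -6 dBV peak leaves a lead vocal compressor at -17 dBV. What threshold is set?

Gain reduction = -6 − (-17) = 11 dB; output overshoot = GR / (R − 1) = 11 / 11 = 1 dB.
Threshold = output − output overshoot = -17 − 1 = -18 dBV.

-18 dBV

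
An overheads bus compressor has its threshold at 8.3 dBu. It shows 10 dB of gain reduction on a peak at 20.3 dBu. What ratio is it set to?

6:1

Input overshoot = 20.3 − 8.3 = 12 dB.
Output overshoot = 12 − 10 = 2 dB.
Ratio = input overshoot / output overshoot = 12 / 2 = 6.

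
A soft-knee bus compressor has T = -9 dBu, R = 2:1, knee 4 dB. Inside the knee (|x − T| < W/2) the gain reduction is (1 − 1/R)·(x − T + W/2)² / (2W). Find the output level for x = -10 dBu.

x − T + W/2 = -10 − (-9) + 2 = 1.
GR = (1 − 1/2) × 1² / 8 = 0.5 × 1 / 8 = 0.0625 dB.
Output = -10 − 0.0625 = -10.0625 dBu.

-10.0625 dBu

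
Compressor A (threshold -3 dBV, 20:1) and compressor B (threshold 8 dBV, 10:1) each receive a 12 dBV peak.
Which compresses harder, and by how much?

A, by 10.65 dB

A: GR = 15 − 15/20 = 14.25 dB.
B: GR = 4 − 4/10 = 3.6 dB.
A reduces 10.65 dB more.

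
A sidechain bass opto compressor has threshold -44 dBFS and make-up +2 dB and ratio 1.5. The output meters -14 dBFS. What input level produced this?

-2 dBFS

Before make-up, the level was -14 − 2 = -16 dBFS.
The compressed level sits -16 − (-44) = 28 dB over threshold.
Before 1.5:1 compression the overshoot was 28 × 1.5 = 42 dB, so input = -44 + 42 = -2 dBFS.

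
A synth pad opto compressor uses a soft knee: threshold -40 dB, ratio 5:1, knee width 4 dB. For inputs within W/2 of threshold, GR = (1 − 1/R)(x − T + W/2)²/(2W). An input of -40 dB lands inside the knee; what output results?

x − T + W/2 = -40 − (-40) + 2 = 2.
GR = (1 − 1/5) × 2² / 8 = 0.8 × 4 / 8 = 0.4 dB.
Output = -40 − 0.4 = -40.4 dB.

-40.4 dB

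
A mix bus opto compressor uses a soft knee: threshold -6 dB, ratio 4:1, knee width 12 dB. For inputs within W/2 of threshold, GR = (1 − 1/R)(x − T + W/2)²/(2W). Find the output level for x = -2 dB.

-5.125 dB

x − T + W/2 = -2 − (-6) + 6 = 10.
GR = (1 − 1/4) × 10² / 24 = 0.75 × 100 / 24 = 3.125 dB.
Output = -2 − 3.125 = -5.125 dB.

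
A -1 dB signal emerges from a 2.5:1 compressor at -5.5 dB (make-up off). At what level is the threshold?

Let T be the threshold. Output overshoot = (input overshoot)/R, so -5.5 − T = (-1 − T)/2.5.
2.5·(-5.5 − T) = -1 − T → 1.5·T = -13.75 − (-1) = -12.75.
T = -12.75/1.5 = -8.5 dB.

-8.5 dB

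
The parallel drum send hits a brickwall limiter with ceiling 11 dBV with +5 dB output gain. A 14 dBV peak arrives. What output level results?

16 dBV

A brickwall limiter is an ∞:1 compressor: any input above the ceiling is clamped to 11 dBV.
Output gain then adds 5 dB: 11 + 5 = 16 dBV.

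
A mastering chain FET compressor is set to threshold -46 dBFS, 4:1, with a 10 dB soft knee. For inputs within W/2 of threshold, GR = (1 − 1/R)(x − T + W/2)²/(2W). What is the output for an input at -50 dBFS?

-50.0375 dBFS

x − T + W/2 = -50 − (-46) + 5 = 1.
GR = (1 − 1/4) × 1² / 20 = 0.75 × 1 / 20 = 0.0375 dB.
Output = -50 − 0.0375 = -50.0375 dBFS.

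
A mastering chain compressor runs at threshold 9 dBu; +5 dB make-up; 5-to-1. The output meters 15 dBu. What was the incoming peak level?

14 dBu

Stripping the +5 dB make-up gives 10 dBu at the gain stage.
That's 1 dB above the 9 dBu threshold.
Undo the ratio: input overshoot = 1 × 5 = 5 dB, giving input = 14 dBu.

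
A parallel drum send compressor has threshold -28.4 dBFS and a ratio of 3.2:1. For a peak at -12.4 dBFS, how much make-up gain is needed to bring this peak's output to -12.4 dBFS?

The peak compresses to -28.4 + 16/3.2 = -23.4 dBFS.
To reach -12.4 dBFS requires -12.4 − (-23.4) = 11 dB of make-up.

11 dB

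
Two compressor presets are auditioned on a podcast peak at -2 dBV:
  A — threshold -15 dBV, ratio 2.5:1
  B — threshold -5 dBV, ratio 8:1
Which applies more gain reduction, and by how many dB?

A: GR = 13 − 13/2.5 = 7.8 dB.
B: GR = 3 − 3/8 = 2.625 dB.
Difference: 5.175 dB in favour of A.

A, by 5.175 dB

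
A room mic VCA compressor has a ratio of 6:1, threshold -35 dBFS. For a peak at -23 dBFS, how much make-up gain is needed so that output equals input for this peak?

The peak compresses to -35 + 12/6 = -33 dBFS.
To reach -23 dBFS requires -23 − (-33) = 10 dB of make-up.

10 dB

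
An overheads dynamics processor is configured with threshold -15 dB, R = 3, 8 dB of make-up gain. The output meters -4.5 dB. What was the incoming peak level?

-7.5 dB

Remove make-up: -4.5 − 8 = -12.5 dB.
The compressed level sits -12.5 − (-15) = 2.5 dB over threshold.
Undo the ratio: input overshoot = 2.5 × 3 = 7.5 dB, giving input = -7.5 dB.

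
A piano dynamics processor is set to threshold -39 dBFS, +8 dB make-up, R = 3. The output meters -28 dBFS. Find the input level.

-30 dBFS

Stripping the +8 dB make-up gives -36 dBFS at the gain stage.
The compressed level sits -36 − (-39) = 3 dB over threshold.
Before 3:1 compression the overshoot was 3 × 3 = 9 dB, so input = -39 + 9 = -30 dBFS.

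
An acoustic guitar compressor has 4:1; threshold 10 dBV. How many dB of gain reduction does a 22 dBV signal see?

22 dBV exceeds the threshold by 12 dB.
A 4:1 ratio leaves 3 dB of that excess.
Gain reduction = 12 − 3 = 9 dB.

9 dB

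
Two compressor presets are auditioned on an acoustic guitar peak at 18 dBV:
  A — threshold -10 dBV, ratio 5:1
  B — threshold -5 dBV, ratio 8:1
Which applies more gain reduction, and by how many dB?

A, by 2.275 dB

A: GR = 28 − 28/5 = 22.4 dB.
B: GR = 23 − 23/8 = 20.125 dB.
A reduces 2.275 dB more.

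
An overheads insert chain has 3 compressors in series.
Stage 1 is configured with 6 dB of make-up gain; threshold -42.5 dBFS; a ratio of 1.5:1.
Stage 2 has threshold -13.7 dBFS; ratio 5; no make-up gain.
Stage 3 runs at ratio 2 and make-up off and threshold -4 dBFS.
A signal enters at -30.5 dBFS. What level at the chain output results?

-28.5 dBFS

Stage 1: -30.5 dBFS is 12 dB over -42.5 dBFS; at 1.5:1 that becomes 8 dB over, giving -34.5 dBFS; +6 dB make-up → -28.5 dBFS.
Stage 2: -28.5 dBFS is at or below the -13.7 dBFS threshold — no compression; output -28.5 dBFS.
Stage 3: below threshold (-28.5 ≤ -4); passes unchanged; output -28.5 dBFS.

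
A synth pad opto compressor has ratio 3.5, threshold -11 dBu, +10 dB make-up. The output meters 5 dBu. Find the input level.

Before make-up, the level was 5 − 10 = -5 dBu.
That's 6 dB above the -11 dBu threshold.
Before 3.5:1 compression the overshoot was 6 × 3.5 = 21 dB, so input = -11 + 21 = 10 dBu.

10 dBu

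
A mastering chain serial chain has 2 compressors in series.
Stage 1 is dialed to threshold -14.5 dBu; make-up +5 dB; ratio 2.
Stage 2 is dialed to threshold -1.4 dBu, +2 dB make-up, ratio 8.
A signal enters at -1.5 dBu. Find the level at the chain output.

Stage 1: overshoot 13 dB → 13/2 = 6.5 dB → -8 dBu; +5 dB make-up → -3 dBu.
Stage 2: -3 dBu is at or below the -1.4 dBu threshold — no compression; make-up brings it to -1 dBu.

-1 dBu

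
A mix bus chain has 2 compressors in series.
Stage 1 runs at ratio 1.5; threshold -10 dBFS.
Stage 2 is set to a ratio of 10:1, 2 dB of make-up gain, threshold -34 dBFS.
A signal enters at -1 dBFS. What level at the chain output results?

Stage 1: -1 dBFS is 9 dB over -10 dBFS; at 1.5:1 that becomes 6 dB over, giving -4 dBFS.
Stage 2: overshoot 30 dB → 30/10 = 3 dB → -31 dBFS; +2 dB make-up → -29 dBFS.

-29 dBFS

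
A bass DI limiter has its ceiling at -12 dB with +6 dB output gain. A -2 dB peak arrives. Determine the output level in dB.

-6 dB

At ∞:1, everything above -12 dB is held at the ceiling.
Output gain then adds 6 dB: -12 + 6 = -6 dB.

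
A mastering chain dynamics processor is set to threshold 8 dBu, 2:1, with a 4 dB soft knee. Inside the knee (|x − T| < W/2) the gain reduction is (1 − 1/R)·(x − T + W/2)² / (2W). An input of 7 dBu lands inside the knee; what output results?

6.9375 dBu

x − T + W/2 = 7 − 8 + 2 = 1.
GR = (1 − 1/2) × 1² / 8 = 0.5 × 1 / 8 = 0.0625 dB.
Output = 7 − 0.0625 = 6.9375 dBu.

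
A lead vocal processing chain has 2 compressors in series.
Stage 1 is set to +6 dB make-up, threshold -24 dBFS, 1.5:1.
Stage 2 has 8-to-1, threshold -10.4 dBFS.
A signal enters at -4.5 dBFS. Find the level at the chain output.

Stage 1: -4.5 dBFS is 19.5 dB over -24 dBFS; at 1.5:1 that becomes 13 dB over, giving -11 dBFS; +6 dB make-up → -5 dBFS.
Stage 2: 5.4 dB above -10.4 dBFS, reduced 8:1 to 0.675 dB above → -9.725 dBFS.

-9.725 dBFS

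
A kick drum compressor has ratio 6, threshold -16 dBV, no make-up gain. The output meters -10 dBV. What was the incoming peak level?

That's 6 dB above the -16 dBV threshold.
Undo the ratio: input overshoot = 6 × 6 = 36 dB, giving input = 20 dBV.

20 dBV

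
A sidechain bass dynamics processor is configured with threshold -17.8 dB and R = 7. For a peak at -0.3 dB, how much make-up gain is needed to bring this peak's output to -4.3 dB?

The peak compresses to -17.8 + 17.5/7 = -15.3 dB.
To reach -4.3 dB requires -4.3 − (-15.3) = 11 dB of make-up.

11 dB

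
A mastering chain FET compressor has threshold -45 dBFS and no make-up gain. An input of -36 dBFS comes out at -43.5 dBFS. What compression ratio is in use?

Input overshoot = -36 − (-45) = 9 dB; output overshoot = -43.5 − (-45) = 1.5 dB.
Ratio = 9 / 1.5 = 6.

6:1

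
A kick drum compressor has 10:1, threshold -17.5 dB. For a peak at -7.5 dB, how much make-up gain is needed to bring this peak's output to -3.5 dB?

The peak compresses to -17.5 + 10/10 = -16.5 dB.
To reach -3.5 dB requires -3.5 − (-16.5) = 13 dB of make-up.

13 dB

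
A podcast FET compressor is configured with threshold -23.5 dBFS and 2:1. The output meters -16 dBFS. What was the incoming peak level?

The compressed level sits -16 − (-23.5) = 7.5 dB over threshold.
Before 2:1 compression the overshoot was 7.5 × 2 = 15 dB, so input = -23.5 + 15 = -8.5 dBFS.

-8.5 dBFS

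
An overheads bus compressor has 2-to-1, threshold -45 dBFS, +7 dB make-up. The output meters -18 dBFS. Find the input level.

-5 dBFS

Stripping the +7 dB make-up gives -25 dBFS at the gain stage.
That's 20 dB above the -45 dBFS threshold.
Before 2:1 compression the overshoot was 20 × 2 = 40 dB, so input = -45 + 40 = -5 dBFS.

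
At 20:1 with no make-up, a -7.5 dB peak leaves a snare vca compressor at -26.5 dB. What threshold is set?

Gain reduction = -7.5 − (-26.5) = 19 dB; output overshoot = GR / (R − 1) = 19 / 19 = 1 dB.
Threshold = output − output overshoot = -26.5 − 1 = -27.5 dB.

-27.5 dB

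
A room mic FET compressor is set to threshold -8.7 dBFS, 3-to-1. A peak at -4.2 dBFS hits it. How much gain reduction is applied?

3 dB

The signal is 4.5 dB above threshold.
After 3:1 compression the overshoot becomes 4.5/3 = 1.5 dB.
Gain reduction = 4.5 − 1.5 = 3 dB.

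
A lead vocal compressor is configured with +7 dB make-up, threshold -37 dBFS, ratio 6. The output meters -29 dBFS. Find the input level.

Before make-up, the level was -29 − 7 = -36 dBFS.
Post-compression overshoot = -36 − (-37) = 1 dB.
Undo the ratio: input overshoot = 1 × 6 = 6 dB, giving input = -31 dBFS.

-31 dBFS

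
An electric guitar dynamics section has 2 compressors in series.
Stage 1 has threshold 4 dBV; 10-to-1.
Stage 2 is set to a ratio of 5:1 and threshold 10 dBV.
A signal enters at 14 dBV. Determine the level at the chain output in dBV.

Stage 1: 10 dB above 4 dBV, reduced 10:1 to 1 dB above → 5 dBV.
Stage 2: 5 dBV is at or below the 10 dBV threshold — no compression; output 5 dBV.

5 dBV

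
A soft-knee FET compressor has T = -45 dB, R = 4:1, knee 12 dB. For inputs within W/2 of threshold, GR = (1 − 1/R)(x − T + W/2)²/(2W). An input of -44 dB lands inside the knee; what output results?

x − T + W/2 = -44 − (-45) + 6 = 7.
GR = (1 − 1/4) × 7² / 24 = 0.75 × 49 / 24 = 1.53125 dB.
Output = -44 − 1.53125 = -45.53125 dB.

-45.53125 dB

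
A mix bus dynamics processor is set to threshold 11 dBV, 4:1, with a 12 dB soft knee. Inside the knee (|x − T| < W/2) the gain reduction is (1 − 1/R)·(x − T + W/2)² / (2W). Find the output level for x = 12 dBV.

10.46875 dBV

x − T + W/2 = 12 − 11 + 6 = 7.
GR = (1 − 1/4) × 7² / 24 = 0.75 × 49 / 24 = 1.53125 dB.
Output = 12 − 1.53125 = 10.46875 dBV.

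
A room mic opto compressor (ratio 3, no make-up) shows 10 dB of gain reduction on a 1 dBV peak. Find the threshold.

-14 dBV

Input is 15 dB above T (since output overshoot × R = input overshoot: (-9 − T)·3 = 1 − T gives T = -14 dBV).
Check: -14 + (1 − (-14))/3 = -14 + 5 = -9 dBV. ✓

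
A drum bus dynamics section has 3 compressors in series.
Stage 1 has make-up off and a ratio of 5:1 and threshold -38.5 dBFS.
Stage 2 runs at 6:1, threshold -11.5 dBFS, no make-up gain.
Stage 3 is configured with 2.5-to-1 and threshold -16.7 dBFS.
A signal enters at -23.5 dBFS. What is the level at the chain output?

-35.5 dBFS

Stage 1: 15 dB above -38.5 dBFS, reduced 5:1 to 3 dB above → -35.5 dBFS.
Stage 2: below threshold (-35.5 ≤ -11.5); passes unchanged; output -35.5 dBFS.
Stage 3: below threshold (-35.5 ≤ -16.7); passes unchanged; output -35.5 dBFS.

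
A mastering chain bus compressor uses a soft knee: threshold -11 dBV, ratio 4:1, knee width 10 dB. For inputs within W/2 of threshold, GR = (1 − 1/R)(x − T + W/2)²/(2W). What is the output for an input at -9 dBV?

x − T + W/2 = -9 − (-11) + 5 = 7.
GR = (1 − 1/4) × 7² / 20 = 0.75 × 49 / 20 = 1.8375 dB.
Output = -9 − 1.8375 = -10.8375 dBV.

-10.8375 dBV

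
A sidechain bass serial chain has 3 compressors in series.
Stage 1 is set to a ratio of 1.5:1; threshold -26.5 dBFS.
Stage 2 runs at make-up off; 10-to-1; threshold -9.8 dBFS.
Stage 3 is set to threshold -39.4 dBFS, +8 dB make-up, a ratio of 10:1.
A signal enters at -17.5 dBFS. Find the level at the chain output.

-29.51 dBFS

Stage 1: -17.5 dBFS is 9 dB over -26.5 dBFS; at 1.5:1 that becomes 6 dB over, giving -20.5 dBFS.
Stage 2: -20.5 dBFS ≤ -9.8 dBFS, so stage 2 doesn't engage; output -20.5 dBFS.
Stage 3: -20.5 dBFS is 18.9 dB over -39.4 dBFS; at 10:1 that becomes 1.89 dB over, giving -37.51 dBFS; +8 dB make-up → -29.51 dBFS.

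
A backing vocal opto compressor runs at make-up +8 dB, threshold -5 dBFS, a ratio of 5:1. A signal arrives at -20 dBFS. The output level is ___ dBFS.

-20 dBFS is 15 dB below the -5 dBFS threshold, so no gain reduction is applied.
Make-up gain adds 8 dB: -20 + 8 = -12 dBFS.

-12 dBFS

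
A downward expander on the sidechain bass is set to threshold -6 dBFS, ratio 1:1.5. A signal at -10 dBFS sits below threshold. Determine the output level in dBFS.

The input is 4 dB below the -6 dBFS threshold.
A 1:1.5 expander multiplies undershoot by 1.5: 4 × 1.5 = 6 dB below threshold.
Output = -6 − 6 = -12 dBFS.

-12 dBFS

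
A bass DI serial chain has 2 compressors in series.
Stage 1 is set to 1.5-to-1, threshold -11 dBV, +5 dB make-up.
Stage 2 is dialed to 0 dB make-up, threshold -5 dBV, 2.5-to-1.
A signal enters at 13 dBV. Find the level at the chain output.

1 dBV

Stage 1: 13 dBV is 24 dB over -11 dBV; at 1.5:1 that becomes 16 dB over, giving 5 dBV; +5 dB make-up → 10 dBV.
Stage 2: 15 dB above -5 dBV, reduced 2.5:1 to 6 dB above → 1 dBV.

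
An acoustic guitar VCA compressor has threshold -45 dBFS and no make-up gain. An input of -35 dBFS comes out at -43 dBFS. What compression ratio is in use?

5:1

Input overshoot = -35 − (-45) = 10 dB; output overshoot = -43 − (-45) = 2 dB.
Ratio = 10 / 2 = 5.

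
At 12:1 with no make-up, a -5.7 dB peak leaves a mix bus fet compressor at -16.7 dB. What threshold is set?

Input is 12 dB above T (since output overshoot × R = input overshoot: (-16.7 − T)·12 = -5.7 − T gives T = -17.7 dB).
Check: -17.7 + (-5.7 − (-17.7))/12 = -17.7 + 1 = -16.7 dB. ✓

-17.7 dB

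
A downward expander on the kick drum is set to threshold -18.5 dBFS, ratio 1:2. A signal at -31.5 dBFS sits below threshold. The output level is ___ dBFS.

The input is 13 dB below the -18.5 dBFS threshold.
A 1:2 expander multiplies undershoot by 2: 13 × 2 = 26 dB below threshold.
Output = -18.5 − 26 = -44.5 dBFS.

-44.5 dBFS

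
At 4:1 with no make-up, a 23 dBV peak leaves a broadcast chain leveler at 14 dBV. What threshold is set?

Let T be the threshold. Output overshoot = (input overshoot)/R, so 14 − T = (23 − T)/4.
4·(14 − T) = 23 − T → 3·T = 56 − 23 = 33.
T = 33/3 = 11 dBV.

11 dBV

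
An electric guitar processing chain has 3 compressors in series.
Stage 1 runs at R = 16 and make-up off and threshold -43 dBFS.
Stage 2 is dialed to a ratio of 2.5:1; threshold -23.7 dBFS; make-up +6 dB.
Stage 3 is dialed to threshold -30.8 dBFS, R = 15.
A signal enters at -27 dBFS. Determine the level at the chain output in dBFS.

-36 dBFS

Stage 1: overshoot 16 dB → 16/16 = 1 dB → -42 dBFS.
Stage 2: below threshold (-42 ≤ -23.7); passes unchanged; make-up brings it to -36 dBFS.
Stage 3: -36 dBFS ≤ -30.8 dBFS, so stage 3 doesn't engage; output -36 dBFS.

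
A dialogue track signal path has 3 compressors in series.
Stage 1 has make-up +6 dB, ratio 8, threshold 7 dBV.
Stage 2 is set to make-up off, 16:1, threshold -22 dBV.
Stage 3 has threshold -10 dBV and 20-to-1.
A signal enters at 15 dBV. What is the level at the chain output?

-19.75 dBV

Stage 1: 15 dBV is 8 dB over 7 dBV; at 8:1 that becomes 1 dB over, giving 8 dBV; +6 dB make-up → 14 dBV.
Stage 2: 14 dBV is 36 dB over -22 dBV; at 16:1 that becomes 2.25 dB over, giving -19.75 dBV.
Stage 3: below threshold (-19.75 ≤ -10); passes unchanged; output -19.75 dBV.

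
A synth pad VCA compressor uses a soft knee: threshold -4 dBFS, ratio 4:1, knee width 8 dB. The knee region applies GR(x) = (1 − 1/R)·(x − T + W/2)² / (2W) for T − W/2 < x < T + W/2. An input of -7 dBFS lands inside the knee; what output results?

x − T + W/2 = -7 − (-4) + 4 = 1.
GR = (1 − 1/4) × 1² / 16 = 0.75 × 1 / 16 = 0.046875 dB.
Output = -7 − 0.046875 = -7.046875 dBFS.

-7.046875 dBFS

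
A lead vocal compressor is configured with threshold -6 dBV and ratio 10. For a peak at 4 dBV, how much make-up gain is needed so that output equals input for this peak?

Without make-up, output = threshold + overshoot/10 = -6 + 1 = -5 dBV.
Gap to target: 9 dB.

9 dB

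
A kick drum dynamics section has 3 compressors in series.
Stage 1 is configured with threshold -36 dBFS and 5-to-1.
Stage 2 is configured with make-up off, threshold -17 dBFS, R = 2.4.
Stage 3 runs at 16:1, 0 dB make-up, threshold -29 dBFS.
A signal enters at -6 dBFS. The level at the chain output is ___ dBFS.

-30 dBFS

Stage 1: overshoot 30 dB → 30/5 = 6 dB → -30 dBFS.
Stage 2: -30 dBFS is at or below the -17 dBFS threshold — no compression; output -30 dBFS.
Stage 3: -30 dBFS ≤ -29 dBFS, so stage 3 doesn't engage; output -30 dBFS.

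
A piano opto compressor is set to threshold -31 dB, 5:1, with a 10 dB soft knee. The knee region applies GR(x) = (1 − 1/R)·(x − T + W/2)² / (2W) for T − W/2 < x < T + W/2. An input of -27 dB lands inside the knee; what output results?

x − T + W/2 = -27 − (-31) + 5 = 9.
GR = (1 − 1/5) × 9² / 20 = 0.8 × 81 / 20 = 3.24 dB.
Output = -27 − 3.24 = -30.24 dB.

-30.24 dB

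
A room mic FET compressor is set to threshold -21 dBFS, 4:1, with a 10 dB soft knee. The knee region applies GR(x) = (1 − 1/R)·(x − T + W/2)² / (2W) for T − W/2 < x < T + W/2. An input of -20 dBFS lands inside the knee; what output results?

-21.35 dBFS

x − T + W/2 = -20 − (-21) + 5 = 6.
GR = (1 − 1/4) × 6² / 20 = 0.75 × 36 / 20 = 1.35 dB.
Output = -20 − 1.35 = -21.35 dBFS.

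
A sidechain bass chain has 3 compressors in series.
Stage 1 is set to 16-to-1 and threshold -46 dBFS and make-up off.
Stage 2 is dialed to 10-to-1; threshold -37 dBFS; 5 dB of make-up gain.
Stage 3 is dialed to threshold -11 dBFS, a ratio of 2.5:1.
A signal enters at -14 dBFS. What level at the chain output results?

Stage 1: -14 dBFS is 32 dB over -46 dBFS; at 16:1 that becomes 2 dB over, giving -44 dBFS.
Stage 2: -44 dBFS ≤ -37 dBFS, so stage 2 doesn't engage; make-up brings it to -39 dBFS.
Stage 3: -39 dBFS ≤ -11 dBFS, so stage 3 doesn't engage; output -39 dBFS.

-39 dBFS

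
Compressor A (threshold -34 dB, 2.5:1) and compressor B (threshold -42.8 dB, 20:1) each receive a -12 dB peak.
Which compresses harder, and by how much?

B, by 16.06 dB

A: GR = 22 − 22/2.5 = 13.2 dB.
B: GR = 30.8 − 30.8/20 = 29.26 dB.
B applies 16.06 dB more gain reduction.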